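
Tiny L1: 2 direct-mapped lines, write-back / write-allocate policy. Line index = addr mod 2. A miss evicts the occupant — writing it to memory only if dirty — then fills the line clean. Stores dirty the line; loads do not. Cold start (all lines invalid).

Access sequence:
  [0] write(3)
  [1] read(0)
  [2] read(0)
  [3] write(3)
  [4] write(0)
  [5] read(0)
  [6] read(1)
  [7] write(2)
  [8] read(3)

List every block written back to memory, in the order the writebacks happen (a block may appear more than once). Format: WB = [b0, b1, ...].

0: W B3 → L1 miss [D]
1: R B0 → L0 miss [-]
2: R B0 → L0 hit [-]
3: W B3 → L1 hit [D]
4: W B0 → L0 hit [D]
5: R B0 → L0 hit [D]
6: R B1 → L1 miss wb→B3 [-]
7: W B2 → L0 miss wb→B0 [D]
8: R B3 → L1 miss [-]

WB = [3, 0]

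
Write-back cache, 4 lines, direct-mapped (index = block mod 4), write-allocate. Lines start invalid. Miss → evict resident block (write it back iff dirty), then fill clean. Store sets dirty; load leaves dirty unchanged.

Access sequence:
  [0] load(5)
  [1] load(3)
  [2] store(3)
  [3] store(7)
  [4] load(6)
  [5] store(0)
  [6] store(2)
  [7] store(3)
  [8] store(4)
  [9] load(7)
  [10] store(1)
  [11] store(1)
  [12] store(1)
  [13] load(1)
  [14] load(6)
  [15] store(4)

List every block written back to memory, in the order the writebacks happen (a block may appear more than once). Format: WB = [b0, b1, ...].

WB = [3, 7, 0, 3, 2]

0: R B5 -> L1 miss  d=-]
1: R B3 -> L3 miss  d=-]
2: W B3 -> L3 hit  d=D]
3: W B7 -> L3 miss wb->B3  d=D]
4: R B6 -> L2 miss  d=-]
5: W B0 -> L0 miss  d=D]
6: W B2 -> L2 miss  d=D]
7: W B3 -> L3 miss wb->B7  d=D]
8: W B4 -> L0 miss wb->B0  d=D]
9: R B7 -> L3 miss wb->B3  d=-]
10: W B1 -> L1 miss  d=D]
11: W B1 -> L1 hit  d=D]
12: W B1 -> L1 hit  d=D]
13: R B1 -> L1 hit  d=D]
14: R B6 -> L2 miss wb->B2  d=-]
15: W B4 -> L0 hit  d=D]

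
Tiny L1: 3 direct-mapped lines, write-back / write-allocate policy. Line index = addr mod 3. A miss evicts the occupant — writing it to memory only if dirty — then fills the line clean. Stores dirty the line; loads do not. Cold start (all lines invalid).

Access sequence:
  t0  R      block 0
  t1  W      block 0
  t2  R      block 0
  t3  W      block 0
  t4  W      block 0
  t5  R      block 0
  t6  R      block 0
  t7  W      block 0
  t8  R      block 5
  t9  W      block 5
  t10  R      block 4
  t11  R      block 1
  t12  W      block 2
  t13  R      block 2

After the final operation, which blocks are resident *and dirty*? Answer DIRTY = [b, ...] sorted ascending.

0: R B0 -> L0 miss  d=-]
1: W B0 -> L0 hit  d=D]
2: R B0 -> L0 hit  d=D]
3: W B0 -> L0 hit  d=D]
4: W B0 -> L0 hit  d=D]
5: R B0 -> L0 hit  d=D]
6: R B0 -> L0 hit  d=D]
7: W B0 -> L0 hit  d=D]
8: R B5 -> L2 miss  d=-]
9: W B5 -> L2 hit  d=D]
10: R B4 -> L1 miss  d=-]
11: R B1 -> L1 miss  d=-]
12: W B2 -> L2 miss wb->B5  d=D]
13: R B2 -> L2 hit  d=D]

DIRTY = [0, 2]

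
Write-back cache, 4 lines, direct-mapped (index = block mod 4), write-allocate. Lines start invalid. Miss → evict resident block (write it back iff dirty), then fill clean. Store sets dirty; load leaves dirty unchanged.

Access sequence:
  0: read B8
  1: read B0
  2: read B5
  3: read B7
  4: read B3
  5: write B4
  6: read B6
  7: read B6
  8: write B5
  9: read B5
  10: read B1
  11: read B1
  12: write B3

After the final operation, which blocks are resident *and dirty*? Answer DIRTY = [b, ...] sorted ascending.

  0 | R B8 → L0 miss [-]
  1 | R B0 → L0 miss [-]
  2 | R B5 → L1 miss [-]
  3 | R B7 → L3 miss [-]
  4 | R B3 → L3 miss [-]
  5 | W B4 → L0 miss [D]
  6 | R B6 → L2 miss [-]
  7 | R B6 → L2 hit [-]
  8 | W B5 → L1 hit [D]
  9 | R B5 → L1 hit [D]
  10 | R B1 → L1 miss wb→B5 [-]
  11 | R B1 → L1 hit [-]
  12 | W B3 → L3 hit [D]

DIRTY = [3, 4]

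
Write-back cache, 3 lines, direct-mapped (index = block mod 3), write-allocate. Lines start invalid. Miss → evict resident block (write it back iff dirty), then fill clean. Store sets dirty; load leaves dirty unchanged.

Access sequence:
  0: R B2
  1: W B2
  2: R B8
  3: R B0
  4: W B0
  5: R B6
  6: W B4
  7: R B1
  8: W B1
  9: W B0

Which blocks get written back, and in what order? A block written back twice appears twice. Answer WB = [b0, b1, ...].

0: R B2 -> L2 miss  d=-]
1: W B2 -> L2 hit  d=D]
2: R B8 -> L2 miss wb->B2  d=-]
3: R B0 -> L0 miss  d=-]
4: W B0 -> L0 hit  d=D]
5: R B6 -> L0 miss wb->B0  d=-]
6: W B4 -> L1 miss  d=D]
7: R B1 -> L1 miss wb->B4  d=-]
8: W B1 -> L1 hit  d=D]
9: W B0 -> L0 miss  d=D]

WB = [2, 0, 4]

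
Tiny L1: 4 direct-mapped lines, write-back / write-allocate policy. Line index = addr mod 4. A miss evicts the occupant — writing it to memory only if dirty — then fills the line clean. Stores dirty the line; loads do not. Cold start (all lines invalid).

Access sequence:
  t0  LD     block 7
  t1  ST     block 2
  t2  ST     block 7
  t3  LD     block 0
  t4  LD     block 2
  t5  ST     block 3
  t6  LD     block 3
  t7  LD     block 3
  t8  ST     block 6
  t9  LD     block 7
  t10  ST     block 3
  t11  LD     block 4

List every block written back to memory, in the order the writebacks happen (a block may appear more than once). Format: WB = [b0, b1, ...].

0: R B7 -> L3 miss  d=-]
1: W B2 -> L2 miss  d=D]
2: W B7 -> L3 hit  d=D]
3: R B0 -> L0 miss  d=-]
4: R B2 -> L2 hit  d=D]
5: W B3 -> L3 miss wb->B7  d=D]
6: R B3 -> L3 hit  d=D]
7: R B3 -> L3 hit  d=D]
8: W B6 -> L2 miss wb->B2  d=D]
9: R B7 -> L3 miss wb->B3  d=-]
10: W B3 -> L3 miss  d=D]
11: R B4 -> L0 miss  d=-]

WB = [7, 2, 3]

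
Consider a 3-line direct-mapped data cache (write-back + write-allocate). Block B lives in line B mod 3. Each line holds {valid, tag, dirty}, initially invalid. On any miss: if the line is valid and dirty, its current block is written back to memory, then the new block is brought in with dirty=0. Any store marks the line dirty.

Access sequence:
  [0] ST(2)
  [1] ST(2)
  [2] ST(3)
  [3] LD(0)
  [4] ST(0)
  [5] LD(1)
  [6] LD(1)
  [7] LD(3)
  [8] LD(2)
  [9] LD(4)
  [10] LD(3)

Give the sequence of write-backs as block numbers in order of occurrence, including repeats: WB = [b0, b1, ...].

0: W B2 -> L2 miss  d=D]
1: W B2 -> L2 hit  d=D]
2: W B3 -> L0 miss  d=D]
3: R B0 -> L0 miss wb->B3  d=-]
4: W B0 -> L0 hit  d=D]
5: R B1 -> L1 miss  d=-]
6: R B1 -> L1 hit  d=-]
7: R B3 -> L0 miss wb->B0  d=-]
8: R B2 -> L2 hit  d=D]
9: R B4 -> L1 miss  d=-]
10: R B3 -> L0 hit  d=-]

WB = [3, 0]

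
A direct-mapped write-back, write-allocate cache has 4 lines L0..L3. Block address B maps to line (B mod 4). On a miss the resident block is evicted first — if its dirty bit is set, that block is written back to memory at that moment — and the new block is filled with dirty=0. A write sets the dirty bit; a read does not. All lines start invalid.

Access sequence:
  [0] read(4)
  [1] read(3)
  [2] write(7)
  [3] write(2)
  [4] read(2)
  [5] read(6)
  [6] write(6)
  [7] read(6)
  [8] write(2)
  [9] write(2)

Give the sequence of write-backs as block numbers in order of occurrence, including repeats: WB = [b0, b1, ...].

WB = [2, 6]

0: R B4 -> L0 miss  d=-]
1: R B3 -> L3 miss  d=-]
2: W B7 -> L3 miss  d=D]
3: W B2 -> L2 miss  d=D]
4: R B2 -> L2 hit  d=D]
5: R B6 -> L2 miss wb->B2  d=-]
6: W B6 -> L2 hit  d=D]
7: R B6 -> L2 hit  d=D]
8: W B2 -> L2 miss wb->B6  d=D]
9: W B2 -> L2 hit  d=D]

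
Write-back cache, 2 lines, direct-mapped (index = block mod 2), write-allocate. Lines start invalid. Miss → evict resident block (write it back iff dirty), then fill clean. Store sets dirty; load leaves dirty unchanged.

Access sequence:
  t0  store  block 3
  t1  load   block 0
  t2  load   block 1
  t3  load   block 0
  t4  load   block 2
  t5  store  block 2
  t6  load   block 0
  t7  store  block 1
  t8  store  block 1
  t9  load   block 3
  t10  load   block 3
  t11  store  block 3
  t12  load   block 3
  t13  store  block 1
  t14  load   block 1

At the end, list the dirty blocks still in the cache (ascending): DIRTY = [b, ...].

0: W B3 -> L1 miss  d=D]
1: R B0 -> L0 miss  d=-]
2: R B1 -> L1 miss wb->B3  d=-]
3: R B0 -> L0 hit  d=-]
4: R B2 -> L0 miss  d=-]
5: W B2 -> L0 hit  d=D]
6: R B0 -> L0 miss wb->B2  d=-]
7: W B1 -> L1 hit  d=D]
8: W B1 -> L1 hit  d=D]
9: R B3 -> L1 miss wb->B1  d=-]
10: R B3 -> L1 hit  d=-]
11: W B3 -> L1 hit  d=D]
12: R B3 -> L1 hit  d=D]
13: W B1 -> L1 miss wb->B3  d=D]
14: R B1 -> L1 hit  d=D]

DIRTY = [1]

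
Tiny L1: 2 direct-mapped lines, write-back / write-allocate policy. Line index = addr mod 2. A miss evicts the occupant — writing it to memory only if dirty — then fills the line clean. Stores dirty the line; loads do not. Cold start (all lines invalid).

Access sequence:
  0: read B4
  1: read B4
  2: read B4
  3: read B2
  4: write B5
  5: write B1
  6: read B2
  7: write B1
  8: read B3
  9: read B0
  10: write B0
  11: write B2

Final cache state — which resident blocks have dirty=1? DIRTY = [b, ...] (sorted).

0: R B4 → L0 miss [-]
1: R B4 → L0 hit [-]
2: R B4 → L0 hit [-]
3: R B2 → L0 miss [-]
4: W B5 → L1 miss [D]
5: W B1 → L1 miss wb→B5 [D]
6: R B2 → L0 hit [-]
7: W B1 → L1 hit [D]
8: R B3 → L1 miss wb→B1 [-]
9: R B0 → L0 miss [-]
10: W B0 → L0 hit [D]
11: W B2 → L0 miss wb→B0 [D]

DIRTY = [2]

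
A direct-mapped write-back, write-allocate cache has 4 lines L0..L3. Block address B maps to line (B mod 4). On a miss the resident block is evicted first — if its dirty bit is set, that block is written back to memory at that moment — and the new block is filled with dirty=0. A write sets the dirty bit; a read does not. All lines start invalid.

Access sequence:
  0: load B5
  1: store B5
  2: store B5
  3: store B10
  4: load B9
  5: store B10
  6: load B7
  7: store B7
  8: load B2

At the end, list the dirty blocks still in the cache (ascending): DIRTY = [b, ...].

  0 | R B5 → L1 miss [-]
  1 | W B5 → L1 hit [D]
  2 | W B5 → L1 hit [D]
  3 | W B10 → L2 miss [D]
  4 | R B9 → L1 miss wb→B5 [-]
  5 | W B10 → L2 hit [D]
  6 | R B7 → L3 miss [-]
  7 | W B7 → L3 hit [D]
  8 | R B2 → L2 miss wb→B10 [-]

DIRTY = [7]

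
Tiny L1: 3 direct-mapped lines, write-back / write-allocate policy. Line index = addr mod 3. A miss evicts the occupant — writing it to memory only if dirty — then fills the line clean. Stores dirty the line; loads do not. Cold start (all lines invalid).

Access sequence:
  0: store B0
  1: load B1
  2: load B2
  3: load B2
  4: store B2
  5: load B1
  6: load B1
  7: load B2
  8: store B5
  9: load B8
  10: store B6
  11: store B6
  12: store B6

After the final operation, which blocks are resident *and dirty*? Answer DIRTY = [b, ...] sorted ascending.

DIRTY = [6]

  0 | W B0 → L0 miss [D]
  1 | R B1 → L1 miss [-]
  2 | R B2 → L2 miss [-]
  3 | R B2 → L2 hit [-]
  4 | W B2 → L2 hit [D]
  5 | R B1 → L1 hit [-]
  6 | R B1 → L1 hit [-]
  7 | R B2 → L2 hit [D]
  8 | W B5 → L2 miss wb→B2 [D]
  9 | R B8 → L2 miss wb→B5 [-]
  10 | W B6 → L0 miss wb→B0 [D]
  11 | W B6 → L0 hit [D]
  12 | W B6 → L0 hit [D]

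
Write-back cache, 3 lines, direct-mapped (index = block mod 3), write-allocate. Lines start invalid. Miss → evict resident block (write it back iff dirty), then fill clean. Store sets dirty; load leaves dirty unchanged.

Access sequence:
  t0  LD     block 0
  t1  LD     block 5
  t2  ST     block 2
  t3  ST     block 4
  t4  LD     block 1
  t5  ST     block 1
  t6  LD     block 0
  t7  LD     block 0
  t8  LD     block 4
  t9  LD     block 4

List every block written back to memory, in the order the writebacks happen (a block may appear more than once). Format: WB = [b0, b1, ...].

WB = [4, 1]

  0 | R B0 → L0 miss [-]
  1 | R B5 → L2 miss [-]
  2 | W B2 → L2 miss [D]
  3 | W B4 → L1 miss [D]
  4 | R B1 → L1 miss wb→B4 [-]
  5 | W B1 → L1 hit [D]
  6 | R B0 → L0 hit [-]
  7 | R B0 → L0 hit [-]
  8 | R B4 → L1 miss wb→B1 [-]
  9 | R B4 → L1 hit [-]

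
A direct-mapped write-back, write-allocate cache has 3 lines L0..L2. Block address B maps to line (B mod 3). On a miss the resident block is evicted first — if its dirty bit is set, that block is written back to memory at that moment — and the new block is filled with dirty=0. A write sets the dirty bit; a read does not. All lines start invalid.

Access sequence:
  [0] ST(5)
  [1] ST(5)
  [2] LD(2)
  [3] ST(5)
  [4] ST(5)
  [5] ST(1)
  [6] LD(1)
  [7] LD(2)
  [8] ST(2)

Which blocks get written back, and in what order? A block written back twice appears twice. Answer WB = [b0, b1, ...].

WB = [5, 5]

  0 | W B5 → L2 miss [D]
  1 | W B5 → L2 hit [D]
  2 | R B2 → L2 miss wb→B5 [-]
  3 | W B5 → L2 miss [D]
  4 | W B5 → L2 hit [D]
  5 | W B1 → L1 miss [D]
  6 | R B1 → L1 hit [D]
  7 | R B2 → L2 miss wb→B5 [-]
  8 | W B2 → L2 hit [D]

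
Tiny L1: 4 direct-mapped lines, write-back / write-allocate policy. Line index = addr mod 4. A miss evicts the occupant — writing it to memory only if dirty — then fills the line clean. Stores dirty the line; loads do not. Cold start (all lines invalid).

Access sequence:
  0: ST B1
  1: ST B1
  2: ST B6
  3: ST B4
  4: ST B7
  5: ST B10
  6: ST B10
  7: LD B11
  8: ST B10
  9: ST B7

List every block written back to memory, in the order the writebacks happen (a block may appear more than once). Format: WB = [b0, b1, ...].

0: W B1 -> L1 miss  d=D]
1: W B1 -> L1 hit  d=D]
2: W B6 -> L2 miss  d=D]
3: W B4 -> L0 miss  d=D]
4: W B7 -> L3 miss  d=D]
5: W B10 -> L2 miss wb->B6  d=D]
6: W B10 -> L2 hit  d=D]
7: R B11 -> L3 miss wb->B7  d=-]
8: W B10 -> L2 hit  d=D]
9: W B7 -> L3 miss  d=D]

WB = [6, 7]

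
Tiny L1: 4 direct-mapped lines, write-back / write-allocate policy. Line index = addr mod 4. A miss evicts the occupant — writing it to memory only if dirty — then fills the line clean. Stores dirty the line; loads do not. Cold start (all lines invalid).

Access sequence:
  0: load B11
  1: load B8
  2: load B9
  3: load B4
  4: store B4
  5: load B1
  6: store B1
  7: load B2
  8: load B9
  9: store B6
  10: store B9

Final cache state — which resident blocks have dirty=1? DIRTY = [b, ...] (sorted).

DIRTY = [4, 6, 9]

  0 | R B11 → L3 miss [-]
  1 | R B8 → L0 miss [-]
  2 | R B9 → L1 miss [-]
  3 | R B4 → L0 miss [-]
  4 | W B4 → L0 hit [D]
  5 | R B1 → L1 miss [-]
  6 | W B1 → L1 hit [D]
  7 | R B2 → L2 miss [-]
  8 | R B9 → L1 miss wb→B1 [-]
  9 | W B6 → L2 miss [D]
  10 | W B9 → L1 hit [D]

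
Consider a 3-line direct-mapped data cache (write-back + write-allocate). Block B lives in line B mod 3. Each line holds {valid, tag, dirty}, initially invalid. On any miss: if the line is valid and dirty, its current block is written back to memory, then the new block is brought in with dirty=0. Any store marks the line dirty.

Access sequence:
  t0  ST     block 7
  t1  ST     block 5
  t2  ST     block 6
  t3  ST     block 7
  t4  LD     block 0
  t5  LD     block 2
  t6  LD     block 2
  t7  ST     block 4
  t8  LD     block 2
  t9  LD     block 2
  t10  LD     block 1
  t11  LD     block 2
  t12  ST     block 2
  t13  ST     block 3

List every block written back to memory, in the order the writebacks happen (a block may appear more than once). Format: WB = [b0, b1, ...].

0: W B7 → L1 miss [D]
1: W B5 → L2 miss [D]
2: W B6 → L0 miss [D]
3: W B7 → L1 hit [D]
4: R B0 → L0 miss wb→B6 [-]
5: R B2 → L2 miss wb→B5 [-]
6: R B2 → L2 hit [-]
7: W B4 → L1 miss wb→B7 [D]
8: R B2 → L2 hit [-]
9: R B2 → L2 hit [-]
10: R B1 → L1 miss wb→B4 [-]
11: R B2 → L2 hit [-]
12: W B2 → L2 hit [D]
13: W B3 → L0 miss [D]

WB = [6, 5, 7, 4]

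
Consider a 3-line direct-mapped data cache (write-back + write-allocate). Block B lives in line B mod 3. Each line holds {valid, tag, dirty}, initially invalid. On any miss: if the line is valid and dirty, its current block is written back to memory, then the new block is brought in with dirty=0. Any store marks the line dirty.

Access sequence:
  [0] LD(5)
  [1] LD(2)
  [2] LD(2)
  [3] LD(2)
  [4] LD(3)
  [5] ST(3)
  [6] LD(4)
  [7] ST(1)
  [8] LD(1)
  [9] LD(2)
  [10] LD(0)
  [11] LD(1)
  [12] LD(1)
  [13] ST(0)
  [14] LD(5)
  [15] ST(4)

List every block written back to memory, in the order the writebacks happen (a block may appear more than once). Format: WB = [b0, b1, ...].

  0 | R B5 → L2 miss [-]
  1 | R B2 → L2 miss [-]
  2 | R B2 → L2 hit [-]
  3 | R B2 → L2 hit [-]
  4 | R B3 → L0 miss [-]
  5 | W B3 → L0 hit [D]
  6 | R B4 → L1 miss [-]
  7 | W B1 → L1 miss [D]
  8 | R B1 → L1 hit [D]
  9 | R B2 → L2 hit [-]
  10 | R B0 → L0 miss wb→B3 [-]
  11 | R B1 → L1 hit [D]
  12 | R B1 → L1 hit [D]
  13 | W B0 → L0 hit [D]
  14 | R B5 → L2 miss [-]
  15 | W B4 → L1 miss wb→B1 [D]

WB = [3, 1]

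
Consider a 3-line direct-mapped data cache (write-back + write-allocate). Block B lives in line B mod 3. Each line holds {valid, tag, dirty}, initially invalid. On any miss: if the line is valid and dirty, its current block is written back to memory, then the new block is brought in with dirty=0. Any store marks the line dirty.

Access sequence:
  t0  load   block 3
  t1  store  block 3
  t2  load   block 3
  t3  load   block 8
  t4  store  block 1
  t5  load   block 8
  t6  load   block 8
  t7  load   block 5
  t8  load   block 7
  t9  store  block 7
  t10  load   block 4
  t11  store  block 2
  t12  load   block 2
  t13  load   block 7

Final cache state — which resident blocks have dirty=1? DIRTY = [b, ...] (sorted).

0: R B3 -> L0 miss  d=-]
1: W B3 -> L0 hit  d=D]
2: R B3 -> L0 hit  d=D]
3: R B8 -> L2 miss  d=-]
4: W B1 -> L1 miss  d=D]
5: R B8 -> L2 hit  d=-]
6: R B8 -> L2 hit  d=-]
7: R B5 -> L2 miss  d=-]
8: R B7 -> L1 miss wb->B1  d=-]
9: W B7 -> L1 hit  d=D]
10: R B4 -> L1 miss wb->B7  d=-]
11: W B2 -> L2 miss  d=D]
12: R B2 -> L2 hit  d=D]
13: R B7 -> L1 miss  d=-]

DIRTY = [2, 3]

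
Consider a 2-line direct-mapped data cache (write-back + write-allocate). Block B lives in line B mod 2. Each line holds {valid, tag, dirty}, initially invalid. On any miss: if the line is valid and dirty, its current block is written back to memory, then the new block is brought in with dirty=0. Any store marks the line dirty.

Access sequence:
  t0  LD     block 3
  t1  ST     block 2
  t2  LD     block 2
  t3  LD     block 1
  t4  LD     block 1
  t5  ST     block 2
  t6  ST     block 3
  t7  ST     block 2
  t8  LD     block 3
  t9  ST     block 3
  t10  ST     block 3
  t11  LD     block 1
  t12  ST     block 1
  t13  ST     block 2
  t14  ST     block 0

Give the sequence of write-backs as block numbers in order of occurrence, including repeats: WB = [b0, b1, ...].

WB = [3, 2]

  0 | R B3 → L1 miss [-]
  1 | W B2 → L0 miss [D]
  2 | R B2 → L0 hit [D]
  3 | R B1 → L1 miss [-]
  4 | R B1 → L1 hit [-]
  5 | W B2 → L0 hit [D]
  6 | W B3 → L1 miss [D]
  7 | W B2 → L0 hit [D]
  8 | R B3 → L1 hit [D]
  9 | W B3 → L1 hit [D]
  10 | W B3 → L1 hit [D]
  11 | R B1 → L1 miss wb→B3 [-]
  12 | W B1 → L1 hit [D]
  13 | W B2 → L0 hit [D]
  14 | W B0 → L0 miss wb→B2 [D]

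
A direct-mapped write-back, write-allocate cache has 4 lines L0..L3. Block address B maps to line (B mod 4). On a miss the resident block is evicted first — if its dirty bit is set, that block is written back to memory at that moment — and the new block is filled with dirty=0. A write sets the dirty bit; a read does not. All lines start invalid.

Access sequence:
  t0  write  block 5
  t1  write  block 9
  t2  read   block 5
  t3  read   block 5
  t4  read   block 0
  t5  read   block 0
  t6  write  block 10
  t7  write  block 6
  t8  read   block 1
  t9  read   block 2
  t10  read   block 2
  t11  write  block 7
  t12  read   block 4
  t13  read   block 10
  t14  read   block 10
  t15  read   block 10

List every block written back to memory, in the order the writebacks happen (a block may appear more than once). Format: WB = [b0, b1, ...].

  0 | W B5 → L1 miss [D]
  1 | W B9 → L1 miss wb→B5 [D]
  2 | R B5 → L1 miss wb→B9 [-]
  3 | R B5 → L1 hit [-]
  4 | R B0 → L0 miss [-]
  5 | R B0 → L0 hit [-]
  6 | W B10 → L2 miss [D]
  7 | W B6 → L2 miss wb→B10 [D]
  8 | R B1 → L1 miss [-]
  9 | R B2 → L2 miss wb→B6 [-]
  10 | R B2 → L2 hit [-]
  11 | W B7 → L3 miss [D]
  12 | R B4 → L0 miss [-]
  13 | R B10 → L2 miss [-]
  14 | R B10 → L2 hit [-]
  15 | R B10 → L2 hit [-]

WB = [5, 9, 10, 6]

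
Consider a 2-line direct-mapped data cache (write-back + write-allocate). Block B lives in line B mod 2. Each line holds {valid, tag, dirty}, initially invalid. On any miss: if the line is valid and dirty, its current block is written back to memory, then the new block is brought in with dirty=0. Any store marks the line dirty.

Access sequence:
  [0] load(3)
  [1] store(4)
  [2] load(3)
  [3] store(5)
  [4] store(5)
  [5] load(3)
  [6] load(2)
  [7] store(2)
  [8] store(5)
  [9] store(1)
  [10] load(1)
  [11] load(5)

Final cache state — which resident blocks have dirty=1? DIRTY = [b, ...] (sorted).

  0 | R B3 → L1 miss [-]
  1 | W B4 → L0 miss [D]
  2 | R B3 → L1 hit [-]
  3 | W B5 → L1 miss [D]
  4 | W B5 → L1 hit [D]
  5 | R B3 → L1 miss wb→B5 [-]
  6 | R B2 → L0 miss wb→B4 [-]
  7 | W B2 → L0 hit [D]
  8 | W B5 → L1 miss [D]
  9 | W B1 → L1 miss wb→B5 [D]
  10 | R B1 → L1 hit [D]
  11 | R B5 → L1 miss wb→B1 [-]

DIRTY = [2]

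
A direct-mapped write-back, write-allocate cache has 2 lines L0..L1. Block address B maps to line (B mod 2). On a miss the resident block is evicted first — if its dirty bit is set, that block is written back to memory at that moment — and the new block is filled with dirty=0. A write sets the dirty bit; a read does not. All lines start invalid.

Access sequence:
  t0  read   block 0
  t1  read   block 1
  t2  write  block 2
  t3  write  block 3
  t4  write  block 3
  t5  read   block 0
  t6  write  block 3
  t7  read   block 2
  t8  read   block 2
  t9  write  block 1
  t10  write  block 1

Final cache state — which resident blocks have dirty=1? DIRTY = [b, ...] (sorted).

DIRTY = [1]

0: R B0 → L0 miss [-]
1: R B1 → L1 miss [-]
2: W B2 → L0 miss [D]
3: W B3 → L1 miss [D]
4: W B3 → L1 hit [D]
5: R B0 → L0 miss wb→B2 [-]
6: W B3 → L1 hit [D]
7: R B2 → L0 miss [-]
8: R B2 → L0 hit [-]
9: W B1 → L1 miss wb→B3 [D]
10: W B1 → L1 hit [D]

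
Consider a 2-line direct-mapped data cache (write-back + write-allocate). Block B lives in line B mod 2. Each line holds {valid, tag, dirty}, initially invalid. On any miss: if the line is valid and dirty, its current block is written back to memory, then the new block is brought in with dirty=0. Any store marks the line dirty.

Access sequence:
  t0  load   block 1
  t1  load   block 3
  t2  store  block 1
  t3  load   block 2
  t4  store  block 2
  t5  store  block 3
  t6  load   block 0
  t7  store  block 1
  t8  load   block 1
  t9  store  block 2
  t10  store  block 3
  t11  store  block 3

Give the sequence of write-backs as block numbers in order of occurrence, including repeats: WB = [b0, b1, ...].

WB = [1, 2, 3, 1]

0: R B1 -> L1 miss  d=-]
1: R B3 -> L1 miss  d=-]
2: W B1 -> L1 miss  d=D]
3: R B2 -> L0 miss  d=-]
4: W B2 -> L0 hit  d=D]
5: W B3 -> L1 miss wb->B1  d=D]
6: R B0 -> L0 miss wb->B2  d=-]
7: W B1 -> L1 miss wb->B3  d=D]
8: R B1 -> L1 hit  d=D]
9: W B2 -> L0 miss  d=D]
10: W B3 -> L1 miss wb->B1  d=D]
11: W B3 -> L1 hit  d=D]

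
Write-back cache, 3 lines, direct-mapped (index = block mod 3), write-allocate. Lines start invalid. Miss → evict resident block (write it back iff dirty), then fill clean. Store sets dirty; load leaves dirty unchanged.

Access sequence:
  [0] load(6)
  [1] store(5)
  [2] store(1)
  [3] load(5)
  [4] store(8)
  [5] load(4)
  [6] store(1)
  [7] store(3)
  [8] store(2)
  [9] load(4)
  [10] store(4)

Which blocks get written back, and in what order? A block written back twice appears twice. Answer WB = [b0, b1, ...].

WB = [5, 1, 8, 1]

0: R B6 -> L0 miss  d=-]
1: W B5 -> L2 miss  d=D]
2: W B1 -> L1 miss  d=D]
3: R B5 -> L2 hit  d=D]
4: W B8 -> L2 miss wb->B5  d=D]
5: R B4 -> L1 miss wb->B1  d=-]
6: W B1 -> L1 miss  d=D]
7: W B3 -> L0 miss  d=D]
8: W B2 -> L2 miss wb->B8  d=D]
9: R B4 -> L1 miss wb->B1  d=-]
10: W B4 -> L1 hit  d=D]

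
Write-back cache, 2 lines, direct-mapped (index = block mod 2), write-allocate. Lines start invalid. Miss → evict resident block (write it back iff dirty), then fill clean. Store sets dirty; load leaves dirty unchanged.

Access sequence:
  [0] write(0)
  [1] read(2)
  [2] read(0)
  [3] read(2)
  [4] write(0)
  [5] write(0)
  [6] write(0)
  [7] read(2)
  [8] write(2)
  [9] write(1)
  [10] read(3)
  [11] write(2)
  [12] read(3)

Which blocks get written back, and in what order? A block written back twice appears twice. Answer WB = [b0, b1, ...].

0: W B0 → L0 miss [D]
1: R B2 → L0 miss wb→B0 [-]
2: R B0 → L0 miss [-]
3: R B2 → L0 miss [-]
4: W B0 → L0 miss [D]
5: W B0 → L0 hit [D]
6: W B0 → L0 hit [D]
7: R B2 → L0 miss wb→B0 [-]
8: W B2 → L0 hit [D]
9: W B1 → L1 miss [D]
10: R B3 → L1 miss wb→B1 [-]
11: W B2 → L0 hit [D]
12: R B3 → L1 hit [-]

WB = [0, 0, 1]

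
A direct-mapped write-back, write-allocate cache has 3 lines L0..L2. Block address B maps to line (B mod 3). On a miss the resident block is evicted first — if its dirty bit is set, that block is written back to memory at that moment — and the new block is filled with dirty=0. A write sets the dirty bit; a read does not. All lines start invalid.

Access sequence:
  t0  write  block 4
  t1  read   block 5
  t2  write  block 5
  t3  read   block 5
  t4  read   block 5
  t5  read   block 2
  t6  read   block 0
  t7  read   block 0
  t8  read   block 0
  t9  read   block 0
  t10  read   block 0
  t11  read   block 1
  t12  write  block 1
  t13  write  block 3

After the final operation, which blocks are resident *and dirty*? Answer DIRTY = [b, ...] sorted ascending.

DIRTY = [1, 3]

0: W B4 -> L1 miss  d=D]
1: R B5 -> L2 miss  d=-]
2: W B5 -> L2 hit  d=D]
3: R B5 -> L2 hit  d=D]
4: R B5 -> L2 hit  d=D]
5: R B2 -> L2 miss wb->B5  d=-]
6: R B0 -> L0 miss  d=-]
7: R B0 -> L0 hit  d=-]
8: R B0 -> L0 hit  d=-]
9: R B0 -> L0 hit  d=-]
10: R B0 -> L0 hit  d=-]
11: R B1 -> L1 miss wb->B4  d=-]
12: W B1 -> L1 hit  d=D]
13: W B3 -> L0 miss  d=D]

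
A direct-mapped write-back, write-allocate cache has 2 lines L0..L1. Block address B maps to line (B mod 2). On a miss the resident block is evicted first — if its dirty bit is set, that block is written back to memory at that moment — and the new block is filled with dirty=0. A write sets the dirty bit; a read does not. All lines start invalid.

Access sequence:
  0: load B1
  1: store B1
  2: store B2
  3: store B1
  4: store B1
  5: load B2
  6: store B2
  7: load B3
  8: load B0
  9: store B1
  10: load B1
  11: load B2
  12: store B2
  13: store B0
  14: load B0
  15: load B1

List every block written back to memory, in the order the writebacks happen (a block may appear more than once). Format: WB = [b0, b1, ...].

0: R B1 -> L1 miss  d=-]
1: W B1 -> L1 hit  d=D]
2: W B2 -> L0 miss  d=D]
3: W B1 -> L1 hit  d=D]
4: W B1 -> L1 hit  d=D]
5: R B2 -> L0 hit  d=D]
6: W B2 -> L0 hit  d=D]
7: R B3 -> L1 miss wb->B1  d=-]
8: R B0 -> L0 miss wb->B2  d=-]
9: W B1 -> L1 miss  d=D]
10: R B1 -> L1 hit  d=D]
11: R B2 -> L0 miss  d=-]
12: W B2 -> L0 hit  d=D]
13: W B0 -> L0 miss wb->B2  d=D]
14: R B0 -> L0 hit  d=D]
15: R B1 -> L1 hit  d=D]

WB = [1, 2, 2]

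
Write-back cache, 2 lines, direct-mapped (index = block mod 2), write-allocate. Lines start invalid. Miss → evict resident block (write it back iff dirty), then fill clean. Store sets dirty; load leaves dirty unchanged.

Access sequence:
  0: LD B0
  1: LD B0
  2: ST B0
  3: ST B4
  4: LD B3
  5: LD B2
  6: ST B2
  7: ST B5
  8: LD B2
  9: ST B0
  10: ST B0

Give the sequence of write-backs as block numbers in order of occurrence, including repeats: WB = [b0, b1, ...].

WB = [0, 4, 2]

0: R B0 → L0 miss [-]
1: R B0 → L0 hit [-]
2: W B0 → L0 hit [D]
3: W B4 → L0 miss wb→B0 [D]
4: R B3 → L1 miss [-]
5: R B2 → L0 miss wb→B4 [-]
6: W B2 → L0 hit [D]
7: W B5 → L1 miss [D]
8: R B2 → L0 hit [D]
9: W B0 → L0 miss wb→B2 [D]
10: W B0 → L0 hit [D]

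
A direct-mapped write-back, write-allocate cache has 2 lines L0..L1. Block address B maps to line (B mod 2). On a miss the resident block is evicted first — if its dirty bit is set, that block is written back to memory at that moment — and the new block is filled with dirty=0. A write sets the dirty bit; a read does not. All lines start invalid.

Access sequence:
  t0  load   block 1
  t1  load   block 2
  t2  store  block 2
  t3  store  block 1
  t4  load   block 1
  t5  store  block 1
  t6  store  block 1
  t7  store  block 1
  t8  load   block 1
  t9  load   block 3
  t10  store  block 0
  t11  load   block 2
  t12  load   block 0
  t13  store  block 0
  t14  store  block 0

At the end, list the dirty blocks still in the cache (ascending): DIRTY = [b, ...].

DIRTY = [0]

0: R B1 → L1 miss [-]
1: R B2 → L0 miss [-]
2: W B2 → L0 hit [D]
3: W B1 → L1 hit [D]
4: R B1 → L1 hit [D]
5: W B1 → L1 hit [D]
6: W B1 → L1 hit [D]
7: W B1 → L1 hit [D]
8: R B1 → L1 hit [D]
9: R B3 → L1 miss wb→B1 [-]
10: W B0 → L0 miss wb→B2 [D]
11: R B2 → L0 miss wb→B0 [-]
12: R B0 → L0 miss [-]
13: W B0 → L0 hit [D]
14: W B0 → L0 hit [D]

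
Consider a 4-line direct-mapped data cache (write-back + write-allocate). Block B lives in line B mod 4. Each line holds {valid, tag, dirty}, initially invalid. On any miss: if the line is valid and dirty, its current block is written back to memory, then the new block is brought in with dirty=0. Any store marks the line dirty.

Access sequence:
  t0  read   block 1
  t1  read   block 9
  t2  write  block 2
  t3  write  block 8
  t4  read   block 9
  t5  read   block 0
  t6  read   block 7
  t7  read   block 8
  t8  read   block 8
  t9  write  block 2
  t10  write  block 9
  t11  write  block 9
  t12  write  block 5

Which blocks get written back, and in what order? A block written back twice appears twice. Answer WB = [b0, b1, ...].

0: R B1 → L1 miss [-]
1: R B9 → L1 miss [-]
2: W B2 → L2 miss [D]
3: W B8 → L0 miss [D]
4: R B9 → L1 hit [-]
5: R B0 → L0 miss wb→B8 [-]
6: R B7 → L3 miss [-]
7: R B8 → L0 miss [-]
8: R B8 → L0 hit [-]
9: W B2 → L2 hit [D]
10: W B9 → L1 hit [D]
11: W B9 → L1 hit [D]
12: W B5 → L1 miss wb→B9 [D]

WB = [8, 9]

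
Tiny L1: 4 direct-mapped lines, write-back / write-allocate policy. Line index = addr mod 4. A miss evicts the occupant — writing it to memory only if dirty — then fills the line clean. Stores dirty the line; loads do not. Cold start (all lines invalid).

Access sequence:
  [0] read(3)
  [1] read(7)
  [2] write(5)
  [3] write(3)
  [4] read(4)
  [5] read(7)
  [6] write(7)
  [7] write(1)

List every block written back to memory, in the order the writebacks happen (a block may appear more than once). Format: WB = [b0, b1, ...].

0: R B3 -> L3 miss  d=-]
1: R B7 -> L3 miss  d=-]
2: W B5 -> L1 miss  d=D]
3: W B3 -> L3 miss  d=D]
4: R B4 -> L0 miss  d=-]
5: R B7 -> L3 miss wb->B3  d=-]
6: W B7 -> L3 hit  d=D]
7: W B1 -> L1 miss wb->B5  d=D]

WB = [3, 5]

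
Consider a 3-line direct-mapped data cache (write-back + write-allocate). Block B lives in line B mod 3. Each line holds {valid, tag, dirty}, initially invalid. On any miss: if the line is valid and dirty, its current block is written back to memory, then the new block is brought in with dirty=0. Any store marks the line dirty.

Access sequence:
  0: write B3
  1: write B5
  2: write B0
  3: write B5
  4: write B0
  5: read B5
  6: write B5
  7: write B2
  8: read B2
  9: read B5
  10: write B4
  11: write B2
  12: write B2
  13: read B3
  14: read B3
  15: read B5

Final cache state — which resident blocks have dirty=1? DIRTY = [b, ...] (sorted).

DIRTY = [4]

0: W B3 → L0 miss [D]
1: W B5 → L2 miss [D]
2: W B0 → L0 miss wb→B3 [D]
3: W B5 → L2 hit [D]
4: W B0 → L0 hit [D]
5: R B5 → L2 hit [D]
6: W B5 → L2 hit [D]
7: W B2 → L2 miss wb→B5 [D]
8: R B2 → L2 hit [D]
9: R B5 → L2 miss wb→B2 [-]
10: W B4 → L1 miss [D]
11: W B2 → L2 miss [D]
12: W B2 → L2 hit [D]
13: R B3 → L0 miss wb→B0 [-]
14: R B3 → L0 hit [-]
15: R B5 → L2 miss wb→B2 [-]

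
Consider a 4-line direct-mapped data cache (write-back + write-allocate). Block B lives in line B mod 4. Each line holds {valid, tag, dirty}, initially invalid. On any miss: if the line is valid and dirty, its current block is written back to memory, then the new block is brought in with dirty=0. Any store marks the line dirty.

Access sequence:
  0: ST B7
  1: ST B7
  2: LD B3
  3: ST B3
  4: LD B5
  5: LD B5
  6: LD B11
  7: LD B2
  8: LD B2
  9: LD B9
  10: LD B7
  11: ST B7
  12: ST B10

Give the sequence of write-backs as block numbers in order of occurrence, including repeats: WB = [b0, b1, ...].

0: W B7 → L3 miss [D]
1: W B7 → L3 hit [D]
2: R B3 → L3 miss wb→B7 [-]
3: W B3 → L3 hit [D]
4: R B5 → L1 miss [-]
5: R B5 → L1 hit [-]
6: R B11 → L3 miss wb→B3 [-]
7: R B2 → L2 miss [-]
8: R B2 → L2 hit [-]
9: R B9 → L1 miss [-]
10: R B7 → L3 miss [-]
11: W B7 → L3 hit [D]
12: W B10 → L2 miss [D]

WB = [7, 3]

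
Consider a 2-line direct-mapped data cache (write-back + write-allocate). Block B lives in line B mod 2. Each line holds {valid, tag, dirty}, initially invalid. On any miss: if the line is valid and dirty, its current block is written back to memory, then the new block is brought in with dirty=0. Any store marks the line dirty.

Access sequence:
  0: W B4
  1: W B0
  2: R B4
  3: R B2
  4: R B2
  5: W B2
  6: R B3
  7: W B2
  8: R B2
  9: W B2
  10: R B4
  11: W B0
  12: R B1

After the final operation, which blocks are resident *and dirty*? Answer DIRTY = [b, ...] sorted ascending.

DIRTY = [0]

0: W B4 -> L0 miss  d=D]
1: W B0 -> L0 miss wb->B4  d=D]
2: R B4 -> L0 miss wb->B0  d=-]
3: R B2 -> L0 miss  d=-]
4: R B2 -> L0 hit  d=-]
5: W B2 -> L0 hit  d=D]
6: R B3 -> L1 miss  d=-]
7: W B2 -> L0 hit  d=D]
8: R B2 -> L0 hit  d=D]
9: W B2 -> L0 hit  d=D]
10: R B4 -> L0 miss wb->B2  d=-]
11: W B0 -> L0 miss  d=D]
12: R B1 -> L1 miss  d=-]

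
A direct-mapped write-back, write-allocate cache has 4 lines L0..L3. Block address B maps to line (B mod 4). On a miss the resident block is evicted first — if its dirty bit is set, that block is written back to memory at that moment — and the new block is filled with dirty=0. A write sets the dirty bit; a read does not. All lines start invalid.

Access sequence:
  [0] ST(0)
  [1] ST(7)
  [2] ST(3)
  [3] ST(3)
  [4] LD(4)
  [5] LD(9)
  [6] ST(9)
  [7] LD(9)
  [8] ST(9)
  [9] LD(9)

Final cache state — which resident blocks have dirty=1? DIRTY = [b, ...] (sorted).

DIRTY = [3, 9]

0: W B0 → L0 miss [D]
1: W B7 → L3 miss [D]
2: W B3 → L3 miss wb→B7 [D]
3: W B3 → L3 hit [D]
4: R B4 → L0 miss wb→B0 [-]
5: R B9 → L1 miss [-]
6: W B9 → L1 hit [D]
7: R B9 → L1 hit [D]
8: W B9 → L1 hit [D]
9: R B9 → L1 hit [D]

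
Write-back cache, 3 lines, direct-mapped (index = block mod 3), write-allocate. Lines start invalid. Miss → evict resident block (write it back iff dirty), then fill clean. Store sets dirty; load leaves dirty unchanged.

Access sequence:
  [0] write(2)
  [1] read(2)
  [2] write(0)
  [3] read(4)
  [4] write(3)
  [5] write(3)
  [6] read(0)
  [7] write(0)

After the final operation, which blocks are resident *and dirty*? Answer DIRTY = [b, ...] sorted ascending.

  0 | W B2 → L2 miss [D]
  1 | R B2 → L2 hit [D]
  2 | W B0 → L0 miss [D]
  3 | R B4 → L1 miss [-]
  4 | W B3 → L0 miss wb→B0 [D]
  5 | W B3 → L0 hit [D]
  6 | R B0 → L0 miss wb→B3 [-]
  7 | W B0 → L0 hit [D]

DIRTY = [0, 2]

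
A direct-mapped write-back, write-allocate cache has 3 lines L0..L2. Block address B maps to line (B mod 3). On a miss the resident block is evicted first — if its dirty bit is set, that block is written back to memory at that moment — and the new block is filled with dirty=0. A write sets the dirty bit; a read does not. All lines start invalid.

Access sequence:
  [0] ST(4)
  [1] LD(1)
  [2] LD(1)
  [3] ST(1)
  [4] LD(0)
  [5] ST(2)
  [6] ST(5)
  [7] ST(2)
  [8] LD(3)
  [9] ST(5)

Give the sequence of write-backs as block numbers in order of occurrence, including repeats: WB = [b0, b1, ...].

0: W B4 → L1 miss [D]
1: R B1 → L1 miss wb→B4 [-]
2: R B1 → L1 hit [-]
3: W B1 → L1 hit [D]
4: R B0 → L0 miss [-]
5: W B2 → L2 miss [D]
6: W B5 → L2 miss wb→B2 [D]
7: W B2 → L2 miss wb→B5 [D]
8: R B3 → L0 miss [-]
9: W B5 → L2 miss wb→B2 [D]

WB = [4, 2, 5, 2]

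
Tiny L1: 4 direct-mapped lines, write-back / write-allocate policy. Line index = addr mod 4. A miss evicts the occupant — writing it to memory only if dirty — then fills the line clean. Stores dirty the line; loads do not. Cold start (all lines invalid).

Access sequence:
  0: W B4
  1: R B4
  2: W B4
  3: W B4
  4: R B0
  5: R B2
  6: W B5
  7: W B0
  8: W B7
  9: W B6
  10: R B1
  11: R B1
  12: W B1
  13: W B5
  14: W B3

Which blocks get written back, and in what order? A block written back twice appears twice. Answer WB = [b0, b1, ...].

WB = [4, 5, 1, 7]

0: W B4 -> L0 miss  d=D]
1: R B4 -> L0 hit  d=D]
2: W B4 -> L0 hit  d=D]
3: W B4 -> L0 hit  d=D]
4: R B0 -> L0 miss wb->B4  d=-]
5: R B2 -> L2 miss  d=-]
6: W B5 -> L1 miss  d=D]
7: W B0 -> L0 hit  d=D]
8: W B7 -> L3 miss  d=D]
9: W B6 -> L2 miss  d=D]
10: R B1 -> L1 miss wb->B5  d=-]
11: R B1 -> L1 hit  d=-]
12: W B1 -> L1 hit  d=D]
13: W B5 -> L1 miss wb->B1  d=D]
14: W B3 -> L3 miss wb->B7  d=D]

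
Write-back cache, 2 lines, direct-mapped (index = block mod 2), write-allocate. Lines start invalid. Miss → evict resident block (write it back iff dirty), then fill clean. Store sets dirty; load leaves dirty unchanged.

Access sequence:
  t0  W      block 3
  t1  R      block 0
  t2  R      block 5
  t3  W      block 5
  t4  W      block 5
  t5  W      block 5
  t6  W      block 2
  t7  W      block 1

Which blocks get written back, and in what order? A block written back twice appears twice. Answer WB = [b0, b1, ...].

0: W B3 → L1 miss [D]
1: R B0 → L0 miss [-]
2: R B5 → L1 miss wb→B3 [-]
3: W B5 → L1 hit [D]
4: W B5 → L1 hit [D]
5: W B5 → L1 hit [D]
6: W B2 → L0 miss [D]
7: W B1 → L1 miss wb→B5 [D]

WB = [3, 5]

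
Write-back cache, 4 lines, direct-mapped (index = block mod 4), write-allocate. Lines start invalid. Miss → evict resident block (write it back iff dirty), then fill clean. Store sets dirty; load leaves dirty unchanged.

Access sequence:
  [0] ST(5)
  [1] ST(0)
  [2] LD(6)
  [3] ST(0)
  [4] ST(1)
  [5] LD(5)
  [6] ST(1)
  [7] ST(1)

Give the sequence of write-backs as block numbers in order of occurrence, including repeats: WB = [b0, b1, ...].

WB = [5, 1]

0: W B5 → L1 miss [D]
1: W B0 → L0 miss [D]
2: R B6 → L2 miss [-]
3: W B0 → L0 hit [D]
4: W B1 → L1 miss wb→B5 [D]
5: R B5 → L1 miss wb→B1 [-]
6: W B1 → L1 miss [D]
7: W B1 → L1 hit [D]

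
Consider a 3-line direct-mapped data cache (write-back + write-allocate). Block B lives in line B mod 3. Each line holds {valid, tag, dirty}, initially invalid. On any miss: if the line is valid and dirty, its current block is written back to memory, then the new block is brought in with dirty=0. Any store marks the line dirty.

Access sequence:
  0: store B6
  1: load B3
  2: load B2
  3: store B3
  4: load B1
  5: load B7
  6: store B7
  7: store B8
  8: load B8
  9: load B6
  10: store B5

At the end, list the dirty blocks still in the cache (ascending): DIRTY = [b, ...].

  0 | W B6 → L0 miss [D]
  1 | R B3 → L0 miss wb→B6 [-]
  2 | R B2 → L2 miss [-]
  3 | W B3 → L0 hit [D]
  4 | R B1 → L1 miss [-]
  5 | R B7 → L1 miss [-]
  6 | W B7 → L1 hit [D]
  7 | W B8 → L2 miss [D]
  8 | R B8 → L2 hit [D]
  9 | R B6 → L0 miss wb→B3 [-]
  10 | W B5 → L2 miss wb→B8 [D]

DIRTY = [5, 7]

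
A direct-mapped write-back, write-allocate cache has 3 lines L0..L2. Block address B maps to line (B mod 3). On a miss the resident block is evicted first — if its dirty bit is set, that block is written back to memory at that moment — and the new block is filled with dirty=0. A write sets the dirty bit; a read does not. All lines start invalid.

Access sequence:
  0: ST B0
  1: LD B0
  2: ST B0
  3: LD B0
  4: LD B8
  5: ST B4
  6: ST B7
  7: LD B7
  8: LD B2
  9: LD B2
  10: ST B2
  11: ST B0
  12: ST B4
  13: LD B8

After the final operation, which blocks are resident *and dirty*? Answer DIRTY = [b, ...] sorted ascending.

0: W B0 → L0 miss [D]
1: R B0 → L0 hit [D]
2: W B0 → L0 hit [D]
3: R B0 → L0 hit [D]
4: R B8 → L2 miss [-]
5: W B4 → L1 miss [D]
6: W B7 → L1 miss wb→B4 [D]
7: R B7 → L1 hit [D]
8: R B2 → L2 miss [-]
9: R B2 → L2 hit [-]
10: W B2 → L2 hit [D]
11: W B0 → L0 hit [D]
12: W B4 → L1 miss wb→B7 [D]
13: R B8 → L2 miss wb→B2 [-]

DIRTY = [0, 4]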